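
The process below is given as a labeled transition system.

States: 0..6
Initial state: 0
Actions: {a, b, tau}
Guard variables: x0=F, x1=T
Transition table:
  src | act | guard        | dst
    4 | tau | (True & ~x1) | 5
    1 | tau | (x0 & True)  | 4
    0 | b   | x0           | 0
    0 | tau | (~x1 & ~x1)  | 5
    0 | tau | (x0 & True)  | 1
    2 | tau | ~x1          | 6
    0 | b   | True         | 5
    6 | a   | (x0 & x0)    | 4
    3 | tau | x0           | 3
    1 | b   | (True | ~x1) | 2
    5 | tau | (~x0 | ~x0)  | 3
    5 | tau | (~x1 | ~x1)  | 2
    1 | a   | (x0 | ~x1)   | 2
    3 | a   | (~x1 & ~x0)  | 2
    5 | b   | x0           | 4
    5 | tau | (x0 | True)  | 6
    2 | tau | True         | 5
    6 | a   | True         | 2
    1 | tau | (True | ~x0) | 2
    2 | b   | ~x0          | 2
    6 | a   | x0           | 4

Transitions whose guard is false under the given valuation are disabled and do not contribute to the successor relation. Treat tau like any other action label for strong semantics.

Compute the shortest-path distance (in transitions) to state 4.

Answer: UNREACHABLE

Trace:
Layered search for 4:
  depth 0: {0}
  depth 1: {5}
  depth 2: {3,6}
  depth 3: {2}
4 never appears.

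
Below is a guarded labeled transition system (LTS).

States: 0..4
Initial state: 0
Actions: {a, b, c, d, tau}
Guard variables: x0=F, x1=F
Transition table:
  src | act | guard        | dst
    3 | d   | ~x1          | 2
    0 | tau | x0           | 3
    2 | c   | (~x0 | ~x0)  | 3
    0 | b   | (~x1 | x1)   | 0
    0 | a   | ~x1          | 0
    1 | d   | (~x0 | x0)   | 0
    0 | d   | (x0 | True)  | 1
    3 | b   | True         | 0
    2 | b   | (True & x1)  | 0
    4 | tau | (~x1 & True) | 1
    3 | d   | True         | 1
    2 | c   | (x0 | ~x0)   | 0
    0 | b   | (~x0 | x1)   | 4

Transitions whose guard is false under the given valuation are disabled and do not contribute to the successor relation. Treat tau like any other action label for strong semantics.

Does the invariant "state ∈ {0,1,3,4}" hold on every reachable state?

Answer: INVARIANT HOLDS

Working:
Safe = {0,1,3,4}
Reachable = {0,1,4}
  0: ✓
  1: ✓
  4: ✓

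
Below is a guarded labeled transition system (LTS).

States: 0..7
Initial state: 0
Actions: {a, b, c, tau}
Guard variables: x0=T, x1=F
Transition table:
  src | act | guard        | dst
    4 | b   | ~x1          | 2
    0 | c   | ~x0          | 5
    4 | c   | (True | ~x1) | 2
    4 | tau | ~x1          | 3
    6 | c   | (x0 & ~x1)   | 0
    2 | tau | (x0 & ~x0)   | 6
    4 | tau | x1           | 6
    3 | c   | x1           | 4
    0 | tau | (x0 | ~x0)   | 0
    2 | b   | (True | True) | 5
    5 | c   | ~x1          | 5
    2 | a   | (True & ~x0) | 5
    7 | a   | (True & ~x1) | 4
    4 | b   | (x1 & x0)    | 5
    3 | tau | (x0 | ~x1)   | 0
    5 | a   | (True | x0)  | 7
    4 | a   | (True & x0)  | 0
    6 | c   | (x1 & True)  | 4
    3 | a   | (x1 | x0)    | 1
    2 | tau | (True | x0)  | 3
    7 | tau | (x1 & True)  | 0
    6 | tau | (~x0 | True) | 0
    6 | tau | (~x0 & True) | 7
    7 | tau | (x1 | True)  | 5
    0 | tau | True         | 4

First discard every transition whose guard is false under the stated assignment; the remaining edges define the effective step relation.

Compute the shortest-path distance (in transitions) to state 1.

BFS to 1:
  L0 = {0}
  L1 = {4}
  L2 = {2,3}
  L3 = {1,5}
first hit 1 at d=3 via tau·tau·a

Answer: 3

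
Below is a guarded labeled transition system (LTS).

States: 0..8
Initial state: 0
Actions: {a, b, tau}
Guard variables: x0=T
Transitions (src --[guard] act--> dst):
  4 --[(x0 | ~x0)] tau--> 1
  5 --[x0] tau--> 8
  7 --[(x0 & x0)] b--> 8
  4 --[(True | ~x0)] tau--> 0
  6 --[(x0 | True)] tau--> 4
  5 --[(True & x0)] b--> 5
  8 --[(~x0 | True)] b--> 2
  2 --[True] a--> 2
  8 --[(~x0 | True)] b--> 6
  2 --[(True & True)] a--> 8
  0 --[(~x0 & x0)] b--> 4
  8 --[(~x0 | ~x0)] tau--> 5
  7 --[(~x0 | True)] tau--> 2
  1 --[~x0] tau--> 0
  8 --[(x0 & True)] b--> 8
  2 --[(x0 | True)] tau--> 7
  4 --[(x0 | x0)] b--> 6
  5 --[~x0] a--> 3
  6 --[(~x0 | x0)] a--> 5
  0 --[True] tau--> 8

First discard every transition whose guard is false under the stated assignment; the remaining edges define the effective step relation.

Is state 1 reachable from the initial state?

Answer: REACHABLE

Working:
Guard filter leaves 16 enabled edge(s).
depth 0: {0}
depth 1: {8}  cumulative {0,8}
depth 2: {2,6}  cumulative {0,2,6,8}
depth 3: {4,5,7}  cumulative {0,2,4,5,6,7,8}
depth 4: {1}  cumulative {0,1,2,4,5,6,7,8}
Reachable = {0,1,2,4,5,6,7,8}
trace reaching 1: tau·b·tau·tau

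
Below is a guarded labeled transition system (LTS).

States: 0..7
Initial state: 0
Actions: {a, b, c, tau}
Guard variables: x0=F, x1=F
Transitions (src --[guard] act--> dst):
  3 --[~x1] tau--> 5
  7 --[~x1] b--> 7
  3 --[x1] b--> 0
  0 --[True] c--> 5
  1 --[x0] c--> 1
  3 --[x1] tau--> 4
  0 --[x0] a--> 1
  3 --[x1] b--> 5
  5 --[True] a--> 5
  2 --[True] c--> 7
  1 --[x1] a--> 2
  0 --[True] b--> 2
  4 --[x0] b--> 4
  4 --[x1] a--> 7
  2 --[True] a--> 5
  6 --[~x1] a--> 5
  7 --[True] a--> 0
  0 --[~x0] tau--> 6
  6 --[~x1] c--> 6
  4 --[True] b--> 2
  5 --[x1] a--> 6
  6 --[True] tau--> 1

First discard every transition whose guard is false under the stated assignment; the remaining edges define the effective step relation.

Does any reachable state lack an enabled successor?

Reach set: {0,1,2,5,6,7}
  0: b→2  c→5  tau→6  [3 out]
  1: ∅  [STUCK]
  2: a→5  c→7  [2 out]
  5: a→5  [1 out]
  6: a→5  c→6  tau→1  [3 out]
  7: a→0  b→7  [2 out]
Path to 1: tau·tau

Answer: DEADLOCK at state 1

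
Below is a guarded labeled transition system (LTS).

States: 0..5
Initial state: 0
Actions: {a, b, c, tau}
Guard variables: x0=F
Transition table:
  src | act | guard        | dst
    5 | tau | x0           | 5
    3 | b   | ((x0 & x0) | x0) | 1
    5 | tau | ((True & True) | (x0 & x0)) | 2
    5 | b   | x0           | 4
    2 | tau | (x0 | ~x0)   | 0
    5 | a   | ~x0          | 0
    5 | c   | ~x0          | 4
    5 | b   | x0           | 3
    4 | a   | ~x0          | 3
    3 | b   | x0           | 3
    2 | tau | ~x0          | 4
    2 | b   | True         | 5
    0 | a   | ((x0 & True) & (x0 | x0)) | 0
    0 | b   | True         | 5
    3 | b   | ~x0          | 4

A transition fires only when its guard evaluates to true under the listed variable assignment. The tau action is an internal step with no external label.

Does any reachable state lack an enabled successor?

Reach set: {0,2,3,4,5}
  0: b→5  [deg 1]
  2: b→5  tau→0  tau→4  [deg 3]
  3: b→4  [deg 1]
  4: a→3  [deg 1]
  5: a→0  c→4  tau→2  [deg 3]

Answer: DEADLOCK-FREE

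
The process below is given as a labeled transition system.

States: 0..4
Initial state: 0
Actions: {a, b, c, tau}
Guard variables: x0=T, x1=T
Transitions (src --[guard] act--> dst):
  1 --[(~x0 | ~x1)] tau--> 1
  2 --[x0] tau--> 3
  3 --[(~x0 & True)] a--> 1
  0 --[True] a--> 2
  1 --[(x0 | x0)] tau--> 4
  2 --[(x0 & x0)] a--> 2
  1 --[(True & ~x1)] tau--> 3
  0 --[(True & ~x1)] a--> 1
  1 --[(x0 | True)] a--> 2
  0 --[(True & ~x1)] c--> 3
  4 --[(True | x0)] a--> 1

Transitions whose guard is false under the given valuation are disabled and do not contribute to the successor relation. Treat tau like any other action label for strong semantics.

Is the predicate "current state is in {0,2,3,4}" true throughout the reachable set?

Answer: INVARIANT HOLDS

Working:
Allowed set {0,2,3,4}
Reach set: {0,2,3}
  0: safe
  2: safe
  3: safe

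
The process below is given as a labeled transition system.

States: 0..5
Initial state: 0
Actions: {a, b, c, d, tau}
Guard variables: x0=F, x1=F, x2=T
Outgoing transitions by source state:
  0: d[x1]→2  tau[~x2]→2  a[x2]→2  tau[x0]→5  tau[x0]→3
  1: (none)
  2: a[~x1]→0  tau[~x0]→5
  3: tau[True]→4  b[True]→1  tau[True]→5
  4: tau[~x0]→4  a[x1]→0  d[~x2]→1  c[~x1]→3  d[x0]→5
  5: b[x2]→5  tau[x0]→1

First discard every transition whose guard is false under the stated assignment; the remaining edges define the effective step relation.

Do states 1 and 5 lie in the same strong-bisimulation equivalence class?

Answer: NOT BISIMILAR

Working:
Compute ~ classes (split until stable):
  π0 = {{0,1,2,3,4,5}}
  π1 = {{0},{1},{2},{3},{4},{5}}
stable after 2 split(s): 6 block(s)
1∈{1}, 5∈{5}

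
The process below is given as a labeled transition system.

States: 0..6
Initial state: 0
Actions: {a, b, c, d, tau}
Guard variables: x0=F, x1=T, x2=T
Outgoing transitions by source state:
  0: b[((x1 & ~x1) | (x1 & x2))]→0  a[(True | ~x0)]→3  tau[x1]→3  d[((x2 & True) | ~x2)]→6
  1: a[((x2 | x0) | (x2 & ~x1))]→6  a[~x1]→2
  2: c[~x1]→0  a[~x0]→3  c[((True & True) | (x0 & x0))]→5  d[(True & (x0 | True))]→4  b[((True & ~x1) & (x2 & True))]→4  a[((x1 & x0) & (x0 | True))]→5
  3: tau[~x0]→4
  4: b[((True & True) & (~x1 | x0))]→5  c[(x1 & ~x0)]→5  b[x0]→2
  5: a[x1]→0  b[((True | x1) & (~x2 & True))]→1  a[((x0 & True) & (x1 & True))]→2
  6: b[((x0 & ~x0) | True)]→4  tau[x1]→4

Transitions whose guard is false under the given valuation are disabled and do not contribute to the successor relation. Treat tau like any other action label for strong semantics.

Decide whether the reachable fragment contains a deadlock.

Answer: DEADLOCK-FREE

Trace:
R = {0,3,4,5,6}
  0: a→3  b→0  d→6  tau→3  [4 out]
  3: tau→4  [1 out]
  4: c→5  [1 out]
  5: a→0  [1 out]
  6: b→4  tau→4  [2 out]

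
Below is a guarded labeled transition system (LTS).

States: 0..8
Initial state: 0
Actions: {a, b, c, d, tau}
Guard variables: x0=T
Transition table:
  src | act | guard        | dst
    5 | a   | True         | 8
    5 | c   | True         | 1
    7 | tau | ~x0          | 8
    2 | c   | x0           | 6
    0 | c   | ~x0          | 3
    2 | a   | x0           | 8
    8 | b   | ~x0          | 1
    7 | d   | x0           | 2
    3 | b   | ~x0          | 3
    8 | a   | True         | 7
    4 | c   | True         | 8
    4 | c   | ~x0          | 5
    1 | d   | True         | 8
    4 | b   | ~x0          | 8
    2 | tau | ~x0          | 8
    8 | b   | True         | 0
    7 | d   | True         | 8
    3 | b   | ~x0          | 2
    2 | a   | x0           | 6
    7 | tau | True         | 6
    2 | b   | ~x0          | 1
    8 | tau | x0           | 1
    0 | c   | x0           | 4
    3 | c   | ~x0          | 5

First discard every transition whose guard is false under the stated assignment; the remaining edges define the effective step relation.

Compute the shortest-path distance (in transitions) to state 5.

Answer: UNREACHABLE

Working:
Layered search for 5:
  depth 0: {0}
  depth 1: {4}
  depth 2: {8}
  depth 3: {1,7}
  depth 4: {2,6}
5 never appears.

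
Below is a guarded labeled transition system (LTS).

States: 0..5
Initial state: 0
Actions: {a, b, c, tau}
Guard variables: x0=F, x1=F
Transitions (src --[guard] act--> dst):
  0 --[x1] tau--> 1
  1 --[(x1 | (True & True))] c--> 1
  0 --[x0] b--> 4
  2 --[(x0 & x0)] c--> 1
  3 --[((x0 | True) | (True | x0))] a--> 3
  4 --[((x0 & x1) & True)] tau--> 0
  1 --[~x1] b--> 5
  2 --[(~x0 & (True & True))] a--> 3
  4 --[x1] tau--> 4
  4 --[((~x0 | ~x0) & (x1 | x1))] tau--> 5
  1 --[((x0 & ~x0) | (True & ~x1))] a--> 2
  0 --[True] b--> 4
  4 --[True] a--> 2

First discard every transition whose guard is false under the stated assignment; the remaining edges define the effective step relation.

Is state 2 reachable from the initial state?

7 transition(s) survive guard evaluation.
L0 = {0}
L1 = {4}  now seen {0,4}
L2 = {2}  now seen {0,2,4}
L3 = {3}  now seen {0,2,3,4}
Reach set: {0,2,3,4}
witness 2: b·a

Answer: REACHABLE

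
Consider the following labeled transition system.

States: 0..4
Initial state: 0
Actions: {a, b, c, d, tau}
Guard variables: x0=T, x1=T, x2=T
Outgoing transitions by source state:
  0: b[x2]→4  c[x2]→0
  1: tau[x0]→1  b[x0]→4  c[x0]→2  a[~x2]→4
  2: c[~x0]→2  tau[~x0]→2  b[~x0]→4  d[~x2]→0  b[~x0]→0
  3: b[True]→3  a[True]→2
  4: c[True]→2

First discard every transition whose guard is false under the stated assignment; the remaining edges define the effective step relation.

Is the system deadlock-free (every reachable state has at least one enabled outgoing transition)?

Answer: DEADLOCK at state 2

Trace:
Reach set: {0,2,4}
  0: b→4  c→0  [2 exit(s)]
  2: ∅  [deadlock]
  4: c→2  [1 exit(s)]
trace reaching 2: b·c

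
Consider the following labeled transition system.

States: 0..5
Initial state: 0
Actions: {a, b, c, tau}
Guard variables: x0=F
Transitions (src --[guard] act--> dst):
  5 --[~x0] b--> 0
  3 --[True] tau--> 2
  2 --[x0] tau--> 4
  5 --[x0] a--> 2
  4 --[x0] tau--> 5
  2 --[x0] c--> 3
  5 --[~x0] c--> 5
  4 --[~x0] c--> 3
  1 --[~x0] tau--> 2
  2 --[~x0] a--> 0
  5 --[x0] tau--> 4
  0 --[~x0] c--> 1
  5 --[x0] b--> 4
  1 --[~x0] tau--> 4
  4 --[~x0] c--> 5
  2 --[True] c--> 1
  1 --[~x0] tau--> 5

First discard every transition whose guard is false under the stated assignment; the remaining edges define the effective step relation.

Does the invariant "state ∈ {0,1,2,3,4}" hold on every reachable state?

Answer: INVARIANT VIOLATED at state 5

Trace:
Safe = {0,1,2,3,4}
R = {0,1,2,3,4,5}
  0: ✓
  1: ✓
  2: ✓
  3: ✓
  4: ✓
  5: ✗ unsafe
witness against invariant: c·tau → 5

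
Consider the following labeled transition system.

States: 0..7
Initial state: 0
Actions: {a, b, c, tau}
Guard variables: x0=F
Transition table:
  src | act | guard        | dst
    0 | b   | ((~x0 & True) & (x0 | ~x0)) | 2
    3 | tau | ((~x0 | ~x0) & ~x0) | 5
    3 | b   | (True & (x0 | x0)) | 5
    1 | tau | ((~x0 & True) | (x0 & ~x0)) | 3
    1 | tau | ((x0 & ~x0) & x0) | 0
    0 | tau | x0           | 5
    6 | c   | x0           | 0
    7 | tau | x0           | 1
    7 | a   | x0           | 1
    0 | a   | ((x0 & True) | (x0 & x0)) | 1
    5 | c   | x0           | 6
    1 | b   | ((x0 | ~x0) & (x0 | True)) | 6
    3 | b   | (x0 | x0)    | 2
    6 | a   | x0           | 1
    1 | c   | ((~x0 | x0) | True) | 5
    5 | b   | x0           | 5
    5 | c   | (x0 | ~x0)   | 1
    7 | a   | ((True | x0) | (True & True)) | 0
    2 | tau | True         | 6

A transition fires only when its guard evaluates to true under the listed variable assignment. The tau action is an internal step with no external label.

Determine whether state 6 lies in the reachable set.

After dropping false guards: 8 live edges.
L0 = {0}
L1 = {2}  total {0,2}
L2 = {6}  total {0,2,6}
Reach set: {0,2,6}
witness 6: b·tau

Answer: REACHABLE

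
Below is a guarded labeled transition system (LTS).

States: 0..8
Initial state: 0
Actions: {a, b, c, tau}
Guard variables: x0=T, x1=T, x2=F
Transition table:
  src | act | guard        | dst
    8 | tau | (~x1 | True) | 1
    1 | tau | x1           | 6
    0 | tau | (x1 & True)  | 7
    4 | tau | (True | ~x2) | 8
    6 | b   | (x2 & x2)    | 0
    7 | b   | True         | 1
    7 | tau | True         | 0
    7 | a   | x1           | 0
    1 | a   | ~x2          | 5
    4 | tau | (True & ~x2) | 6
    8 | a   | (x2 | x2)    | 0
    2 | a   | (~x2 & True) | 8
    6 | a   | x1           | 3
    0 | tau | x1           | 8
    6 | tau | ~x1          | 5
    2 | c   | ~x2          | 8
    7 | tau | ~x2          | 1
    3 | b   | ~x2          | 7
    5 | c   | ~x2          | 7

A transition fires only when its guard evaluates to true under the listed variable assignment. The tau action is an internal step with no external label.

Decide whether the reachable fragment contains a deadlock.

Answer: DEADLOCK-FREE

Trace:
Reachable = {0,1,3,5,6,7,8}
  0: tau→7  tau→8  [deg 2]
  1: a→5  tau→6  [deg 2]
  3: b→7  [deg 1]
  5: c→7  [deg 1]
  6: a→3  [deg 1]
  7: a→0  b→1  tau→0  tau→1  [deg 4]
  8: tau→1  [deg 1]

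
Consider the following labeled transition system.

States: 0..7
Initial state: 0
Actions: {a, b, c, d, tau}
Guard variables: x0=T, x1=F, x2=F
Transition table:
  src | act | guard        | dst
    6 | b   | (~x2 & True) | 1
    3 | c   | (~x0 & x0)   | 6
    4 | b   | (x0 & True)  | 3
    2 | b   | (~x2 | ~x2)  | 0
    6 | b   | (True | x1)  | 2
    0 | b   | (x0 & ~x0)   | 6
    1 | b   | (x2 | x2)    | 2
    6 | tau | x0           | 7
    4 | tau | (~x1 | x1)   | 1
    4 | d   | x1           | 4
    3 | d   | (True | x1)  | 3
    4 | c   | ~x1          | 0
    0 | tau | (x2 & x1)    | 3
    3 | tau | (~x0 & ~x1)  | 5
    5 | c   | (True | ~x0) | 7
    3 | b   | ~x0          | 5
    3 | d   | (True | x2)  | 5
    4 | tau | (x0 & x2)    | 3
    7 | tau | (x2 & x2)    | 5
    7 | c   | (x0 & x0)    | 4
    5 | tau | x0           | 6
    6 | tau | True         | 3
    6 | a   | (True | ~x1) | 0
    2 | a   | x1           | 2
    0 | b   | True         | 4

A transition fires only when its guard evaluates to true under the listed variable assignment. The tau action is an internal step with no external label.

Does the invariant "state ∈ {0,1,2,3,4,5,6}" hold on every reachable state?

Answer: INVARIANT VIOLATED at state 7

Analysis:
Safe = {0,1,2,3,4,5,6}
Reachable = {0,1,2,3,4,5,6,7}
  0: ✓
  1: ✓
  2: ✓
  3: ✓
  4: ✓
  5: ✓
  6: ✓
  7: outside
reach 7 via b·b·d·c — violates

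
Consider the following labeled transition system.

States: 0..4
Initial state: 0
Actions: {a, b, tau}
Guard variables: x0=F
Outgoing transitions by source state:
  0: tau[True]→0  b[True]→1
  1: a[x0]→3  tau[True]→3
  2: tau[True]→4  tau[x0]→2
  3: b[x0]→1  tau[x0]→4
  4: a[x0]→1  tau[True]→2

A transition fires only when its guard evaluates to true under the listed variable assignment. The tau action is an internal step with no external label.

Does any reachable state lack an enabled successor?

R = {0,1,3}
  0: b→1  tau→0  [2 exit(s)]
  1: tau→3  [1 exit(s)]
  3: ∅  [STUCK]
witness 3: b·tau

Answer: DEADLOCK at state 3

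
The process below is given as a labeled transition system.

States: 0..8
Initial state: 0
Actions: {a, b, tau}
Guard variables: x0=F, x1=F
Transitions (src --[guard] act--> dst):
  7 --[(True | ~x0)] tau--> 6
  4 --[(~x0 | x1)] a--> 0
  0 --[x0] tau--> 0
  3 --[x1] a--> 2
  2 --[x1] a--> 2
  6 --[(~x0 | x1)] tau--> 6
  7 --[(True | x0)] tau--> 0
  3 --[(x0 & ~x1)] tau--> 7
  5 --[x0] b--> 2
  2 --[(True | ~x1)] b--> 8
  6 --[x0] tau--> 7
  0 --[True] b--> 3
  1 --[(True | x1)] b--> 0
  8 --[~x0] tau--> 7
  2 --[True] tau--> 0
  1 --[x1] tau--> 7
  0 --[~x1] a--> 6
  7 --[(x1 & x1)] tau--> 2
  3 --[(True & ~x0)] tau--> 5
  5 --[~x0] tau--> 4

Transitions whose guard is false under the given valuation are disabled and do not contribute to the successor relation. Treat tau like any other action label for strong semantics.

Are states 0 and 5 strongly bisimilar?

Answer: NOT BISIMILAR

Trace:
Refine partition for ~:
  P[0] = {{0,1,2,3,4,5,6,7,8}}
  P[1] = {{0},{1},{2},{3,5,6,7,8},{4}}
  P[2] = {{0},{1},{2},{3,6,8},{4},{5},{7}}
  P[3] = {{0},{1},{2},{3},{4},{5},{6},{7},{8}}
Fixed point at round 4; 9 class(es).
[0]={0}  [5]={5}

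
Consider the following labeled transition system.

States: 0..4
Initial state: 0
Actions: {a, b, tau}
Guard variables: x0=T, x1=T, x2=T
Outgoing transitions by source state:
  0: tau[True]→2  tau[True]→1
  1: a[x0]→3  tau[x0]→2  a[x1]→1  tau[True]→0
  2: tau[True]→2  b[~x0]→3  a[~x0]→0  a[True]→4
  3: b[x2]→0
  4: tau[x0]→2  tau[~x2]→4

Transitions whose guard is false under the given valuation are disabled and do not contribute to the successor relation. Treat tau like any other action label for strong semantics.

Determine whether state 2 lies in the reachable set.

Answer: REACHABLE

Working:
After dropping false guards: 10 live edges.
depth 0: {0}
depth 1: {1,2}  now seen {0,1,2}
depth 2: {3,4}  now seen {0,1,2,3,4}
R = {0,1,2,3,4}
witness 2: tau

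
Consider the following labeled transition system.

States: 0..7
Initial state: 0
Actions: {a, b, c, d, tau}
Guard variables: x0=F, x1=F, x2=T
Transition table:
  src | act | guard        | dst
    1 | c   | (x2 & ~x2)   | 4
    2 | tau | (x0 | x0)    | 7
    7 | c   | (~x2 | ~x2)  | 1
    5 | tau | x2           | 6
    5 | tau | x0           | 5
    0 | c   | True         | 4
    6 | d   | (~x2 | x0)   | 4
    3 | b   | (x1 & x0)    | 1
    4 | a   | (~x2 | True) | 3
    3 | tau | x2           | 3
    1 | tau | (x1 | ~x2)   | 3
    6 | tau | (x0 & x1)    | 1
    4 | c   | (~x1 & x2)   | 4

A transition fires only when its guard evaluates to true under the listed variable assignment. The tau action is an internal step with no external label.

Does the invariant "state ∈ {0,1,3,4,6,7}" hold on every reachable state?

Safe = {0,1,3,4,6,7}
Reach set: {0,3,4}
  0: ok
  3: ok
  4: ok

Answer: INVARIANT HOLDS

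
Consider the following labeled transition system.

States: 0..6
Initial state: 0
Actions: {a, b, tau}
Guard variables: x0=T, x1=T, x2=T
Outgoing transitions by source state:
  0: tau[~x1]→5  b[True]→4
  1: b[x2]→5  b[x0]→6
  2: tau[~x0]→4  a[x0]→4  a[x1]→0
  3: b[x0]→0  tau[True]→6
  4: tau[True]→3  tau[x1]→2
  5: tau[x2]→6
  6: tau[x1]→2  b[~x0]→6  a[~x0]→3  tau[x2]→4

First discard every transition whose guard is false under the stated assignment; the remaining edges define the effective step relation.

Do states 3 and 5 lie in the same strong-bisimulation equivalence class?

Bisimulation quotient by refinement:
  π0 = {{0,1,2,3,4,5,6}}
  π1 = {{0,1},{2},{3},{4,5,6}}
  π2 = {{0,1},{2},{3},{4},{5},{6}}
  π3 = {{0},{1},{2},{3},{4},{5},{6}}
7 equivalence class(es) (converged in 4)
[3]={3}  [5]={5}

Answer: NOT BISIMILAR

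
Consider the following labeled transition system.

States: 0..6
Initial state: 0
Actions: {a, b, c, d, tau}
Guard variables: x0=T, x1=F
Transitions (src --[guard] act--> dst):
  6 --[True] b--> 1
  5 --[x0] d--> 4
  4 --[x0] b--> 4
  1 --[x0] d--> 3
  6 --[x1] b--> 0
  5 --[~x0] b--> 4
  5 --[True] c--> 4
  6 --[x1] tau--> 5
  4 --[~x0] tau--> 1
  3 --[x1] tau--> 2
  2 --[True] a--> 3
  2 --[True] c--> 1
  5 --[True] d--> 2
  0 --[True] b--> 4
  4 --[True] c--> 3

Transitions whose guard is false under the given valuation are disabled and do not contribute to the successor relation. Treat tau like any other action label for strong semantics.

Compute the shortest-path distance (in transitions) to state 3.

Answer: 2

Working:
BFS to 3:
  Layer 0: {0}
  Layer 1: {4}
  Layer 2: {3}
depth(3)=2, e.g. b·c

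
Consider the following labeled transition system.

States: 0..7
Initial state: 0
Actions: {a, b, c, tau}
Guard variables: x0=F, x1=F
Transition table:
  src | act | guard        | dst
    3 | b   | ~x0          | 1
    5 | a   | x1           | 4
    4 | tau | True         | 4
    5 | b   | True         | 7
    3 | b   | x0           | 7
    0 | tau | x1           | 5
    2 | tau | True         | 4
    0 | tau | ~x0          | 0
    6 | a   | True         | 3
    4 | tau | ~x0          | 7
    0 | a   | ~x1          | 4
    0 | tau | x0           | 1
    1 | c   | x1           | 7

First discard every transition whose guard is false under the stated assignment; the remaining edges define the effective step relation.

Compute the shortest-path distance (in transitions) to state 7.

BFS to 7:
  Layer 0: {0}
  Layer 1: {4}
  Layer 2: {7}
first hit 7 at d=2 via a·tau

Answer: 2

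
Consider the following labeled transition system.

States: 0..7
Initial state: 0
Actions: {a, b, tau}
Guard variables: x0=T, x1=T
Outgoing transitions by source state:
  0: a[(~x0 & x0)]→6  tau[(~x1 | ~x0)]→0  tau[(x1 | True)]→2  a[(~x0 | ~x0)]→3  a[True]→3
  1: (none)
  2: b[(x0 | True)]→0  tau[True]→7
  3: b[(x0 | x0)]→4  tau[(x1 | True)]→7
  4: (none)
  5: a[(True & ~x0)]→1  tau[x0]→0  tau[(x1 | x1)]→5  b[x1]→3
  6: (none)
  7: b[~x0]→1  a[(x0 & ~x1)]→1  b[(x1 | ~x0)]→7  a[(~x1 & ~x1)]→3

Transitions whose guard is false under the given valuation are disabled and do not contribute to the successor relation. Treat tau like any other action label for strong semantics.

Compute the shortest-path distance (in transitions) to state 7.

Answer: 2

Working:
BFS to 7:
  L0 = {0}
  L1 = {2,3}
  L2 = {4,7}
first hit 7 at d=2 via a·tau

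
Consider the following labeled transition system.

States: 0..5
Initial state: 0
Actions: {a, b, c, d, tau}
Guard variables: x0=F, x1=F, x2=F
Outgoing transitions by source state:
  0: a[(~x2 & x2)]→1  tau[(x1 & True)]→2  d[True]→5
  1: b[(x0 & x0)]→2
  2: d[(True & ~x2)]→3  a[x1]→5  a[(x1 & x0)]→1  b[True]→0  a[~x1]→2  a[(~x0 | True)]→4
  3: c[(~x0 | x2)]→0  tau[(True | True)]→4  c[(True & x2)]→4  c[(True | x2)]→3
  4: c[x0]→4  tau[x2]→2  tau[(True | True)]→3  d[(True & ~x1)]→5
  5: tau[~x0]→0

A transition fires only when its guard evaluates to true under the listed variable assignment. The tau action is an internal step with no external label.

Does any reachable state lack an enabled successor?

Reach set: {0,5}
  0: d→5  [1 exit(s)]
  5: tau→0  [1 exit(s)]

Answer: DEADLOCK-FREE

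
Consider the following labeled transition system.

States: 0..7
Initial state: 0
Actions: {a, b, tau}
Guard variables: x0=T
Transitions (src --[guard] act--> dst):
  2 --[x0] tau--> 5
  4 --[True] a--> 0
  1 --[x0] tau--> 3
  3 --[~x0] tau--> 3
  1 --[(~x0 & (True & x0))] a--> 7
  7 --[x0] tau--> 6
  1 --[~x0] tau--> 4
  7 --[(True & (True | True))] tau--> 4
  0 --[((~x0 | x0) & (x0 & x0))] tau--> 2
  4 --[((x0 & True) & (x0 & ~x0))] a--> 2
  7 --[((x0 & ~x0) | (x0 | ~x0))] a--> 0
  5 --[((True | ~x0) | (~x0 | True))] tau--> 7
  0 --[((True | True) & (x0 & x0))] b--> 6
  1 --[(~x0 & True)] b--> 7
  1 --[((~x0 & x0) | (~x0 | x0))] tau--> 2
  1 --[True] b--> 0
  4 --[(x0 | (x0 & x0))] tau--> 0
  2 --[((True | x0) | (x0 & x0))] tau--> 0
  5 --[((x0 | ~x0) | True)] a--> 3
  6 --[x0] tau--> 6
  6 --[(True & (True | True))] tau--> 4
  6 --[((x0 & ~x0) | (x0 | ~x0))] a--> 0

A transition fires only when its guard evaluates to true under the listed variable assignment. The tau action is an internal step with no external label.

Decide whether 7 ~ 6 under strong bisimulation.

Refine partition for ~:
  P[0] = {{0,1,2,3,4,5,6,7}}
  P[1] = {{0,1},{2},{3},{4,5,6,7}}
  P[2] = {{0},{1},{2},{3},{4},{5},{6,7}}
stable after 3 split(s): 7 block(s)
class of 7: {6,7}; class of 6: {6,7}

Answer: BISIMILAR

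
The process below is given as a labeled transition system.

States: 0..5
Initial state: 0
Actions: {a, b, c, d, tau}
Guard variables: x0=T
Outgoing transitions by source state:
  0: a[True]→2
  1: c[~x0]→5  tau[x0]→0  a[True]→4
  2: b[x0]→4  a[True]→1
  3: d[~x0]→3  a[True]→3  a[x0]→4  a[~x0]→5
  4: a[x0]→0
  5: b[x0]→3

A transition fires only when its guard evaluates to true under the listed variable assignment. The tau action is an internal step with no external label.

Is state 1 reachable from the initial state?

After dropping false guards: 9 live edges.
Layer 0: {0}
Layer 1: {2}  total {0,2}
Layer 2: {1,4}  total {0,1,2,4}
R = {0,1,2,4}
Path to 1: a·a

Answer: REACHABLE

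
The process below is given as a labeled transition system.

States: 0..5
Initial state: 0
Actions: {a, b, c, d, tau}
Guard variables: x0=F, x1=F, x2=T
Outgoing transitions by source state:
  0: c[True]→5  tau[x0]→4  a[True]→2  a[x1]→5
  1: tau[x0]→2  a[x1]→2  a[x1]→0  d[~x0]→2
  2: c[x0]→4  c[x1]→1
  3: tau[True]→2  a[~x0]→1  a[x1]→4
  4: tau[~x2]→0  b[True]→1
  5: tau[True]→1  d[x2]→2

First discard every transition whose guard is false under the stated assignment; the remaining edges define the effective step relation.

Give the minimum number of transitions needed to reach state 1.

Answer: 2

Working:
Breadth-first toward 1:
  Layer 0: {0}
  Layer 1: {2,5}
  Layer 2: {1}
first hit 1 at d=2 via c·tau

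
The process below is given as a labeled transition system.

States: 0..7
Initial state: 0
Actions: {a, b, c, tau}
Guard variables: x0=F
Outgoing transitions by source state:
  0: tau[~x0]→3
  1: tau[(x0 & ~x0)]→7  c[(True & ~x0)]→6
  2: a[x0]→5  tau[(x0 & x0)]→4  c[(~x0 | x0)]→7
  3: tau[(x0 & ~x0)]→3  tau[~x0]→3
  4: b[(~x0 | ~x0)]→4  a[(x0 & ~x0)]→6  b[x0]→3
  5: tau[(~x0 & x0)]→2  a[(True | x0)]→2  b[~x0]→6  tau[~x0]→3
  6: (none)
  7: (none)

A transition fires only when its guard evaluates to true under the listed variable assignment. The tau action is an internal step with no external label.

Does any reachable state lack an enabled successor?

Answer: DEADLOCK-FREE

Working:
Reachable = {0,3}
  0: tau→3  [1 exit(s)]
  3: tau→3  [1 exit(s)]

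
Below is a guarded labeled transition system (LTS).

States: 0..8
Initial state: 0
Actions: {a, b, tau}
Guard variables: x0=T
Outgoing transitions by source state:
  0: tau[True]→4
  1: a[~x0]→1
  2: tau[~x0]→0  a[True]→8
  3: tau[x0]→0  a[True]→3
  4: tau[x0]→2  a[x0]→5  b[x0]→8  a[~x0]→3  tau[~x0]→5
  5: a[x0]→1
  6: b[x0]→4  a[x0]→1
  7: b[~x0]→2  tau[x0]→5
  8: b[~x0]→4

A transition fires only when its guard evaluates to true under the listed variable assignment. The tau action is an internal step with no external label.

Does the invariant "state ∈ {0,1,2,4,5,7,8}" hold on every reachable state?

Answer: INVARIANT HOLDS

Working:
Inv-set: {0,1,2,4,5,7,8}
R = {0,1,2,4,5,8}
  0: ok
  1: ok
  2: ok
  4: ok
  5: ok
  8: ok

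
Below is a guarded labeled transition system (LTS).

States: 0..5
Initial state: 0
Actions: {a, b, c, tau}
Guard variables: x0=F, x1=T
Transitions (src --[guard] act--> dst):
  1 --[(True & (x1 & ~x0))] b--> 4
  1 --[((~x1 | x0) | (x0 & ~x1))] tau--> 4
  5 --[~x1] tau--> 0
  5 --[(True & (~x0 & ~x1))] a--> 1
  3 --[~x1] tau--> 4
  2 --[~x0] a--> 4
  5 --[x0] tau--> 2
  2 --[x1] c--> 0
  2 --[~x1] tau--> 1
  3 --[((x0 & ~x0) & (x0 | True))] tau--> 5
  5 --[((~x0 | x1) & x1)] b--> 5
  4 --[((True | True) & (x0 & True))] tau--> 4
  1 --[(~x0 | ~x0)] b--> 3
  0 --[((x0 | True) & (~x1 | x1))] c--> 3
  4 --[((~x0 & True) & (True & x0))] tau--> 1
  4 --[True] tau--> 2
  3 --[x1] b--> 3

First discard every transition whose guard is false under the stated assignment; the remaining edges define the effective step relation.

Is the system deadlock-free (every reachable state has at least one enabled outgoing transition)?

Reachable = {0,3}
  0: c→3  [deg 1]
  3: b→3  [deg 1]

Answer: DEADLOCK-FREE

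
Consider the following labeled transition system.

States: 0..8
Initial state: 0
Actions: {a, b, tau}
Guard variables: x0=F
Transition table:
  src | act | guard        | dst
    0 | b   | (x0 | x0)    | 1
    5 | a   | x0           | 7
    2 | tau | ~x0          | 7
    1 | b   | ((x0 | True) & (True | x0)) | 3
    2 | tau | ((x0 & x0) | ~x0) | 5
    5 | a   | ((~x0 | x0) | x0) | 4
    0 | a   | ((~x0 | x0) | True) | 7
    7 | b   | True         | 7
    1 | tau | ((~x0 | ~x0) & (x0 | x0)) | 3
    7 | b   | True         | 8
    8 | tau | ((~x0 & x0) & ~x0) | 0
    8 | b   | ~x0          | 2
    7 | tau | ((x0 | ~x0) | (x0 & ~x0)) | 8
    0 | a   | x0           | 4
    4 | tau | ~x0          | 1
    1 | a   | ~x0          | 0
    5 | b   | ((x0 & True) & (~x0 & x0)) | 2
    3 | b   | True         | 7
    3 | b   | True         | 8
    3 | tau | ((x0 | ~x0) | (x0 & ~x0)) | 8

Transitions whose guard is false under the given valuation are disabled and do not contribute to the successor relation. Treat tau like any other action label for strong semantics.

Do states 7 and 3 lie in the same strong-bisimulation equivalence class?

Compute ~ classes (split until stable):
  P[0] = {{0,1,2,3,4,5,6,7,8}}
  P[1] = {{0,5},{1},{2,4},{3,7},{6},{8}}
  P[2] = {{0},{1},{2},{3,7},{4},{5},{6},{8}}
8 equivalence class(es) (converged in 3)
7∈{3,7}, 3∈{3,7}

Answer: BISIMILAR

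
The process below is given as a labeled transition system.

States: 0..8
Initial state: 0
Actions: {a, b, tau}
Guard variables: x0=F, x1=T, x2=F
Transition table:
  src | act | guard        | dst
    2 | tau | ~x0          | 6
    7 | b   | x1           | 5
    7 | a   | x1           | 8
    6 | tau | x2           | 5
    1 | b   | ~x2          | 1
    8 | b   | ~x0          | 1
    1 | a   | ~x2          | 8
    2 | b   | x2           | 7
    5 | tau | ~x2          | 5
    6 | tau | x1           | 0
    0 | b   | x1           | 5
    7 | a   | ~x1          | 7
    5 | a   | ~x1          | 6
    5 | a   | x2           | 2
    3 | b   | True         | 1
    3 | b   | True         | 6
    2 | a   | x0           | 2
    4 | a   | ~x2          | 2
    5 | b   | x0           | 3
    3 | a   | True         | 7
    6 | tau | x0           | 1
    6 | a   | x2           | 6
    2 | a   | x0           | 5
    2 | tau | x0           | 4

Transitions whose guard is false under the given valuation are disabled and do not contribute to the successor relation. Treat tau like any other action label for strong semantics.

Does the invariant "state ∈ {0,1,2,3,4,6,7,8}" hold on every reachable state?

Safe = {0,1,2,3,4,6,7,8}
R = {0,5}
  0: ✓
  5: outside
witness against invariant: b → 5

Answer: INVARIANT VIOLATED at state 5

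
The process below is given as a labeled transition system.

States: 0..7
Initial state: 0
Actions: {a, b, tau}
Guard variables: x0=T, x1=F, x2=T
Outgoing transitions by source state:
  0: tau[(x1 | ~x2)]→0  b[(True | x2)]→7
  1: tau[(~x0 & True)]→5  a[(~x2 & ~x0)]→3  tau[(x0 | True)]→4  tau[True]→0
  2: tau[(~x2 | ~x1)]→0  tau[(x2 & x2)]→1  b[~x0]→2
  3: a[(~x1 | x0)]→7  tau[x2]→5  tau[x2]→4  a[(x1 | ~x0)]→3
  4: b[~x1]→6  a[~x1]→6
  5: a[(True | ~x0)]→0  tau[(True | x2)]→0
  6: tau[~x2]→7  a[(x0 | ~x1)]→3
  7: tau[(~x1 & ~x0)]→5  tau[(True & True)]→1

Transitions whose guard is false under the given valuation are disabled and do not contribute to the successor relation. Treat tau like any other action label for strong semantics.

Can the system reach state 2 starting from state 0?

Guard filter leaves 14 enabled edge(s).
depth 0: {0}
depth 1: {7}  total {0,7}
depth 2: {1}  total {0,1,7}
depth 3: {4}  total {0,1,4,7}
depth 4: {6}  total {0,1,4,6,7}
depth 5: {3}  total {0,1,3,4,6,7}
depth 6: {5}  total {0,1,3,4,5,6,7}
R = {0,1,3,4,5,6,7}

Answer: UNREACHABLE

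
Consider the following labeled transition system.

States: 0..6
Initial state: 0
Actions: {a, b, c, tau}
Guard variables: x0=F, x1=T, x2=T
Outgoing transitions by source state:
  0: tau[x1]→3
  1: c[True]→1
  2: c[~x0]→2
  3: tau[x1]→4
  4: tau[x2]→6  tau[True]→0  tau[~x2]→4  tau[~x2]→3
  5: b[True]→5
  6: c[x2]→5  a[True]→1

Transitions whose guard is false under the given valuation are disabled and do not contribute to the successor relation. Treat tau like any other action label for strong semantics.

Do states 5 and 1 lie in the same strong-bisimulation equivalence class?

Refine partition for ~:
  round 0: {{0,1,2,3,4,5,6}}
  round 1: {{0,3,4},{1,2},{5},{6}}
  round 2: {{0,3},{1,2},{4},{5},{6}}
  round 3: {{0},{1,2},{3},{4},{5},{6}}
6 equivalence class(es) (converged in 4)
5∈{5}, 1∈{1,2}

Answer: NOT BISIMILAR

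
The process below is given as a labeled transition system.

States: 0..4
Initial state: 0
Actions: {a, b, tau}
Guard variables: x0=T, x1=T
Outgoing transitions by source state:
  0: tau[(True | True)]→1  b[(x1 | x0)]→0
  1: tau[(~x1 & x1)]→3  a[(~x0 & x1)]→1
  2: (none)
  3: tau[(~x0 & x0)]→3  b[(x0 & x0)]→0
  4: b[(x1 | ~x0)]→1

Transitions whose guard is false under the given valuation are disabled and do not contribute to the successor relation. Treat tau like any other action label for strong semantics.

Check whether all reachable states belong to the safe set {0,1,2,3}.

Answer: INVARIANT HOLDS

Working:
Safe = {0,1,2,3}
Reachable = {0,1}
  0: ok
  1: ok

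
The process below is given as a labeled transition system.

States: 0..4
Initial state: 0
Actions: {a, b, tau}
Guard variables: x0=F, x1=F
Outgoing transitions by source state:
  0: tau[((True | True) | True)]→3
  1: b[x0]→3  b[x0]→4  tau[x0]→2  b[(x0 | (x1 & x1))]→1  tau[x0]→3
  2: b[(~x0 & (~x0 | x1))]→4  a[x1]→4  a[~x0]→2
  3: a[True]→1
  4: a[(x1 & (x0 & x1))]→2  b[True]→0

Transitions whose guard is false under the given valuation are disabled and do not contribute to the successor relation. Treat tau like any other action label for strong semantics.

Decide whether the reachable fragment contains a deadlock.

R = {0,1,3}
  0: tau→3  [1 out]
  1: ∅  [STUCK]
  3: a→1  [1 out]
Path to 1: tau·a

Answer: DEADLOCK at state 1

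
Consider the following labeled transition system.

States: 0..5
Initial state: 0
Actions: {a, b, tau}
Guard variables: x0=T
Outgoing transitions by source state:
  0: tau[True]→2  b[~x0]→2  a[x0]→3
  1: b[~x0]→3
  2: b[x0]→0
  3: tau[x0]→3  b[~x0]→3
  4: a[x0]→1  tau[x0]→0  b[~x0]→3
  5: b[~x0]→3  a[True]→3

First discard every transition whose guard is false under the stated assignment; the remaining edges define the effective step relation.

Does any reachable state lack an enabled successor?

Reachable = {0,2,3}
  0: a→3  tau→2  [2 out]
  2: b→0  [1 out]
  3: tau→3  [1 out]

Answer: DEADLOCK-FREE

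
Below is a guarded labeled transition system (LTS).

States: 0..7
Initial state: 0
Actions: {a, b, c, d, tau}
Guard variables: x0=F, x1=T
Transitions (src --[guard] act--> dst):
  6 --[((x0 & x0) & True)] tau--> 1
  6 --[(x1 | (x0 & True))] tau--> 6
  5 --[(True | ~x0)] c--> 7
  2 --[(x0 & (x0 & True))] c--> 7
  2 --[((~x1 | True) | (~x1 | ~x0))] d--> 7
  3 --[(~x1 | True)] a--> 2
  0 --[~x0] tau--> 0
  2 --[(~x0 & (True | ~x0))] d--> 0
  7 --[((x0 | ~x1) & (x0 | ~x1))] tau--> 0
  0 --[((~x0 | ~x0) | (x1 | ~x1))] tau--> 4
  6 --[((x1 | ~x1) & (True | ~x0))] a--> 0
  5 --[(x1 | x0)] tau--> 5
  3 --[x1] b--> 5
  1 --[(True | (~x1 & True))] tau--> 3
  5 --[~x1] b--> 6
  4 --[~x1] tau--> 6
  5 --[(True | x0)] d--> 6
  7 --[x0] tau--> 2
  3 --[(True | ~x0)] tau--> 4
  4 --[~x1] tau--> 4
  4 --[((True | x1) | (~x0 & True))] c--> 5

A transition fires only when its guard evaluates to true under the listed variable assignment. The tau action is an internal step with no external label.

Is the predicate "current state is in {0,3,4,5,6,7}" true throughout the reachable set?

Allowed set {0,3,4,5,6,7}
Reach set: {0,4,5,6,7}
  0: ok
  4: ok
  5: ok
  6: ok
  7: ok

Answer: INVARIANT HOLDS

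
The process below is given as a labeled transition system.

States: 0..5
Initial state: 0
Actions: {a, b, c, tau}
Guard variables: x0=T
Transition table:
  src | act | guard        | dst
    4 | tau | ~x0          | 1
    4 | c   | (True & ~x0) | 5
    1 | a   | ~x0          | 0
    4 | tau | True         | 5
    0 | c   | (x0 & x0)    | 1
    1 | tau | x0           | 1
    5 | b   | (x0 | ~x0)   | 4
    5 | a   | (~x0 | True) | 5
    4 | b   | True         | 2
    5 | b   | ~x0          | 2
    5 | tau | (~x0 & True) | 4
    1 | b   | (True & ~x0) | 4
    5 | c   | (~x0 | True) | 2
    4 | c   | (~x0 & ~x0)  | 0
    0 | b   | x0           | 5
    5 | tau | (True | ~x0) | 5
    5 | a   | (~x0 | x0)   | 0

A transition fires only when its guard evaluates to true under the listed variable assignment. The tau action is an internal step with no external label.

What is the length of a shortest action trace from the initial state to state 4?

BFS to 4:
  depth 0: {0}
  depth 1: {1,5}
  depth 2: {2,4}
4 enters at depth 2; path b·b

Answer: 2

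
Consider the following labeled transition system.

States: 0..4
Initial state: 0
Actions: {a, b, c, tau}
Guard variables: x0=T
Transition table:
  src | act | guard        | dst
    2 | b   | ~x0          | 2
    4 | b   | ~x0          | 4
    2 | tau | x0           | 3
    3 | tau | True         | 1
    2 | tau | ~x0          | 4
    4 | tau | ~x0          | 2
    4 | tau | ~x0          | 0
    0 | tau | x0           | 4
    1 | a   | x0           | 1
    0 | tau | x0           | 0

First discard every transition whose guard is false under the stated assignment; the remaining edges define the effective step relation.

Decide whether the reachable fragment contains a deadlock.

R = {0,4}
  0: tau→0  tau→4  [2 exit(s)]
  4: ∅  [STUCK]
witness 4: tau

Answer: DEADLOCK at state 4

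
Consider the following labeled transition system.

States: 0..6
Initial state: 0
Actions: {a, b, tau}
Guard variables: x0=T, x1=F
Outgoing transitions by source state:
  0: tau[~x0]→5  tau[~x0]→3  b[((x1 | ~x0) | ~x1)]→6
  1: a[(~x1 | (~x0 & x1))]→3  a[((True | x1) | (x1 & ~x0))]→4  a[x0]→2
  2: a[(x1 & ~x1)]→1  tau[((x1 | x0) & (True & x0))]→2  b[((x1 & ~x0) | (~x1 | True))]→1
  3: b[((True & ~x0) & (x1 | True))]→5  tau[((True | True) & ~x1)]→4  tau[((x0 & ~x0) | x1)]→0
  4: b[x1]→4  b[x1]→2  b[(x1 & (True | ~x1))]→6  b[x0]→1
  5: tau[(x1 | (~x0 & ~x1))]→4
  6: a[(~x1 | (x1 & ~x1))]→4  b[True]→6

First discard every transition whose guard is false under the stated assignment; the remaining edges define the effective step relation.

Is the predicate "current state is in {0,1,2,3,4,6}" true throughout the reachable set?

Allowed set {0,1,2,3,4,6}
Reachable = {0,1,2,3,4,6}
  0: ok
  1: ok
  2: ok
  3: ok
  4: ok
  6: ok

Answer: INVARIANT HOLDS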